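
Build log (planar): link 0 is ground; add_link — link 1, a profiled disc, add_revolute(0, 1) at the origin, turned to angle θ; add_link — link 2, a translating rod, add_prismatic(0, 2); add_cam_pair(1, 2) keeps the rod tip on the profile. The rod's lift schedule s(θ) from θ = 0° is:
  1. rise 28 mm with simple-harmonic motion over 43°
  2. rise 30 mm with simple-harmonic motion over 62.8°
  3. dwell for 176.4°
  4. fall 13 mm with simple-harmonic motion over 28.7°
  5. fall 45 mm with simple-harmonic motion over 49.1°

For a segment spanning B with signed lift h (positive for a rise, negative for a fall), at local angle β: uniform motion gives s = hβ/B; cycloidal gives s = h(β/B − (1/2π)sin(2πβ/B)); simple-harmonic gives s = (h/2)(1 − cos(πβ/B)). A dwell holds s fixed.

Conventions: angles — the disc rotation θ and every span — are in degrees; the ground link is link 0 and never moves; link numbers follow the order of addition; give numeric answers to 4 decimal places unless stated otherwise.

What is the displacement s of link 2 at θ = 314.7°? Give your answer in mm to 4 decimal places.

seg 1 [0°–43°] simple-harmonic, h=28: full span → s += 28 → s = 28.0000
seg 2 [43°–105.8°] simple-harmonic, h=30: full span → s += 30 → s = 58.0000
seg 3 [105.8°–282.2°] dwell: s stays 58.0000
seg 4 [282.2°–310.9°] simple-harmonic, h=-13: full span → s += -13 → s = 45.0000
seg 5 [310.9°–360°] simple-harmonic, h=-45: θ=314.7° here. β=3.8, B=49.1. -45/2·(1 − cos(π·0.0774)) = -0.6618 → s = 44.3382

44.3382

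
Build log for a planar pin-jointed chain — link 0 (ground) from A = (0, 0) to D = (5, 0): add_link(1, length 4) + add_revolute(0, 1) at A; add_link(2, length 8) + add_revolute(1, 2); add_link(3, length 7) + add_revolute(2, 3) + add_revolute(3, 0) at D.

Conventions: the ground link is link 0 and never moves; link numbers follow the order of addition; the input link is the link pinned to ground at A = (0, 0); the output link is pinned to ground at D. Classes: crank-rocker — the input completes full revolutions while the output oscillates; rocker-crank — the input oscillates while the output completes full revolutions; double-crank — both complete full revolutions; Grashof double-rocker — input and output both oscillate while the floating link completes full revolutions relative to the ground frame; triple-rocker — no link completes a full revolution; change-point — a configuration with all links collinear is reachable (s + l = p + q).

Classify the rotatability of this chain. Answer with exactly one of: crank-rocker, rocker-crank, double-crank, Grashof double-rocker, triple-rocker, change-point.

lengths: ground=5, input=4, coupler=8, output=7
sorted: s=4 (shortest), l=8 (longest), p+q=12
s + l = 12 vs p + q = 12
s + l = p + q → change-point (collinear configuration reachable)

change-point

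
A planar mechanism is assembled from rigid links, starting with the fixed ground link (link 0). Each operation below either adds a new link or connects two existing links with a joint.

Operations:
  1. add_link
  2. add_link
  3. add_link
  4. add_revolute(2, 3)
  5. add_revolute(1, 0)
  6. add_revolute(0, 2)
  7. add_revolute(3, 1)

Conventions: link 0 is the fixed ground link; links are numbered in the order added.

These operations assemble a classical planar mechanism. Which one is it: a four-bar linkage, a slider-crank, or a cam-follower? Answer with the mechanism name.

links: 4 (incl. ground); joints: 4 revolute, 0 prismatic, 0 higher (cam) pair, forming one closed loop
4 links in a single 4R loop → four-bar linkage

four-bar linkage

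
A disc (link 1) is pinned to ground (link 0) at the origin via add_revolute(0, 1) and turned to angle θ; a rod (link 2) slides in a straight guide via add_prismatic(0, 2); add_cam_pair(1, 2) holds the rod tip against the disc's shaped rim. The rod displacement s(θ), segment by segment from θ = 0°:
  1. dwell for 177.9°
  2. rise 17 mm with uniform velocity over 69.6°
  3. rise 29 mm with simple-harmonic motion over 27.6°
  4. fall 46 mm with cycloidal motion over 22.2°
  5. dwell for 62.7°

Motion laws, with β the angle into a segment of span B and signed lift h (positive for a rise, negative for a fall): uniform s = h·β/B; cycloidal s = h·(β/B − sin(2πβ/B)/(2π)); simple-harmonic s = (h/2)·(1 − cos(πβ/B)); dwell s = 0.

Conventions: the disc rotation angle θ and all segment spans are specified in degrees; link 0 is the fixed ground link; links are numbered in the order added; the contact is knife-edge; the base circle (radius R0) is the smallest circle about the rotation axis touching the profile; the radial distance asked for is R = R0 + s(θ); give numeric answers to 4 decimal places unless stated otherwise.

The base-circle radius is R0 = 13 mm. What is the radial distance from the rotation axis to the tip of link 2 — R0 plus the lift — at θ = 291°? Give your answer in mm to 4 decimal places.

segment 1 (0° to 177.9°, dwell): s unchanged at 0.0000
segment 2 (177.9° to 247.5°, uniform, h = 17) is passed completely: s = 0.0000 + (17) = 17.0000
segment 3 (247.5° to 275.1°, simple-harmonic, h = 29) is passed completely: s = 17.0000 + (29) = 46.0000
θ = 291° falls in segment 4 (275.1° to 297.3°, cycloidal, h = -46): β = 291 − 275.1 = 15.9°, B = 22.2°; Δs = -46·(0.7162 − sin(2π·0.7162)/(2π)) = -40.1028; s = 46.0000 − 40.1028 = 5.8972
R = R0 + s = 13 + 5.8972 = 18.8972

18.8972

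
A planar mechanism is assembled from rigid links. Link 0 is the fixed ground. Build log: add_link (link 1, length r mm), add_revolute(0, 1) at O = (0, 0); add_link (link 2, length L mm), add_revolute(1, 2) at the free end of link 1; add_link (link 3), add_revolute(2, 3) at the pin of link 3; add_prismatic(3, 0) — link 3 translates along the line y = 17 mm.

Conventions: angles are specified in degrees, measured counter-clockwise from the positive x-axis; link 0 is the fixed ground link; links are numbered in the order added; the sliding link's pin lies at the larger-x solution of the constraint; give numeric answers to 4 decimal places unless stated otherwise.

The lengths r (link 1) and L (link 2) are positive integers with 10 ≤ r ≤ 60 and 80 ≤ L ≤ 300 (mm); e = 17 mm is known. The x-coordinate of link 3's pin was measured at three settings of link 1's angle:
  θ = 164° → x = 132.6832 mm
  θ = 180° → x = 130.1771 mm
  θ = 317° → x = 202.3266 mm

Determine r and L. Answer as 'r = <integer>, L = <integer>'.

constraint per measurement: (x − r cos θ)² + (r sin θ − e)² = L²
subtracting the θ₁ and θ₂ equations cancels the r² and L² terms:
r = (x₁² − x₂²) / (2[(x₁cos θ₁ + e sin θ₁) − (x₂cos θ₂ + e sin θ₂)]) = 44.9990 → r = 45
L² = (x₁ − r cos θ₁)² + (r sin θ₁ − e)² = 30976.0014 → L = 176.0000 → L = 176
check at θ₃=317°: x = 202.3266 (printed 202.3266) ✓

r = 45, L = 176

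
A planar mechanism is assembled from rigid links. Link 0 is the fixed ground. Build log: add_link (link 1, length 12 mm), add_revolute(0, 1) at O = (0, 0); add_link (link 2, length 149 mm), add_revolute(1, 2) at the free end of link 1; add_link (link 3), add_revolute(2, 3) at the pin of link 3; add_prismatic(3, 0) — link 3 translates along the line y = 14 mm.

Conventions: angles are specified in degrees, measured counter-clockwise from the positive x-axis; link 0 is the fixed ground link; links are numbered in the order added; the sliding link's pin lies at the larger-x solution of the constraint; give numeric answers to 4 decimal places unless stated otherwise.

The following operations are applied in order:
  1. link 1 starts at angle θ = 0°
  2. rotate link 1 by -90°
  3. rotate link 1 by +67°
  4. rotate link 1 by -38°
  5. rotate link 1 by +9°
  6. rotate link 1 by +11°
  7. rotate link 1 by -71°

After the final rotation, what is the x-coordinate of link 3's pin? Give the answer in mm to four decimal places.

geometry: r = 12 mm, L = 149 mm, e = 14 mm; θ starts at 0°
rotate link 1 by -90°: θ ← 0° -90° = -90°
rotate link 1 by +67°: θ ← -90° +67° = -23°
rotate link 1 by -38°: θ ← -23° -38° = -61°
rotate link 1 by +9°: θ ← -61° +9° = -52°
rotate link 1 by +11°: θ ← -52° +11° = -41°
rotate link 1 by -71°: θ ← -41° -71° = -112°
crank pin P = (r cos θ, r sin θ) = (-4.495279, -11.126206)
h = r sin θ − e = -11.126206 − 14 = -25.126206
x = r cos θ + √(L² − h²) = -4.495279 + 146.866176 = 142.370897

142.3709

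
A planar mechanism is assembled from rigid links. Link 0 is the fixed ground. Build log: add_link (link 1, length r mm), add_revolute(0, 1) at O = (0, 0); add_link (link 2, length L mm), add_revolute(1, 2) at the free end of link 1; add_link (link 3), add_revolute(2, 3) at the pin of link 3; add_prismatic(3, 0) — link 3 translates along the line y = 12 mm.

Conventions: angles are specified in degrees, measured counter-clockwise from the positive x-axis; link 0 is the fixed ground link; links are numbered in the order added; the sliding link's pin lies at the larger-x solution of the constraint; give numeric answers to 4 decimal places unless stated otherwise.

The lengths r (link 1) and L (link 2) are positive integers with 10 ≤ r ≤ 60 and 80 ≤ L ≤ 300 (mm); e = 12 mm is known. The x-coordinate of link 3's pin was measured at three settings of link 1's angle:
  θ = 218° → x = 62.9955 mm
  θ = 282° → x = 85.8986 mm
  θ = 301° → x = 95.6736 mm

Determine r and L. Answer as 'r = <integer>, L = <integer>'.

constraint per measurement: (x − r cos θ)² + (r sin θ − e)² = L²
subtracting the θ₁ and θ₂ equations cancels the r² and L² terms:
r = (x₁² − x₂²) / (2[(x₁cos θ₁ + e sin θ₁) − (x₂cos θ₂ + e sin θ₂)]) = 27.0000 → r = 27
L² = (x₁ − r cos θ₁)² + (r sin θ₁ − e)² = 7921.0028 → L = 89.0000 → L = 89
check at θ₃=301°: x = 95.6736 (printed 95.6736) ✓

r = 27, L = 89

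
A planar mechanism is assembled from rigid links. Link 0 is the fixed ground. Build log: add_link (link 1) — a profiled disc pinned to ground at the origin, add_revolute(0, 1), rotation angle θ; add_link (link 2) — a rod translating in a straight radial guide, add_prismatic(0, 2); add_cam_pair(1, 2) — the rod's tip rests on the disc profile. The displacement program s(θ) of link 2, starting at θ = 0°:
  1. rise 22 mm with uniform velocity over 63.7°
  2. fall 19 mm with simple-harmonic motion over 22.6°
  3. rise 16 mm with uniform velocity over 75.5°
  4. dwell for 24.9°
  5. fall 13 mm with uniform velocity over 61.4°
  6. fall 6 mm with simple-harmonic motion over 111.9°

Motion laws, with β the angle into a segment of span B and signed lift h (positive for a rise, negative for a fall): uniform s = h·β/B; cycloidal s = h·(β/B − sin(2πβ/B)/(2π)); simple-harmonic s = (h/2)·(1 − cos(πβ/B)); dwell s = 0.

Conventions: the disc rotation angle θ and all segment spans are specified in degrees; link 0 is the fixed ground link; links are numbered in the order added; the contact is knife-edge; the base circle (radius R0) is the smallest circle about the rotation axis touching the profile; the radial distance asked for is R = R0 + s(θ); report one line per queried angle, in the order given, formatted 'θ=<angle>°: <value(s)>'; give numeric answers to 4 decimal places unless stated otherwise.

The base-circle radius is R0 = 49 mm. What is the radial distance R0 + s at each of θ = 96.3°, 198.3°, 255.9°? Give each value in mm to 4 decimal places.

seg 1 [0°–63.7°] uniform, h=22: full span → s += 22 → s = 22.0000
seg 2 [63.7°–86.3°] simple-harmonic, h=-19: full span → s += -19 → s = 3.0000
seg 3 [86.3°–161.8°] uniform, h=16: θ=96.3° here. β=10, B=75.5. 16·10/75.5 = 2.1192 → s = 5.1192
seg 3 [86.3°–161.8°] uniform, h=16: full span → s += 16 → s = 19.0000
seg 4 [161.8°–186.7°] dwell: s stays 19.0000
seg 5 [186.7°–248.1°] uniform, h=-13: θ=198.3° here. β=11.6, B=61.4. -13·11.6/61.4 = -2.4560 → s = 16.5440
seg 5 [186.7°–248.1°] uniform, h=-13: full span → s += -13 → s = 6.0000
seg 6 [248.1°–360°] simple-harmonic, h=-6: θ=255.9° here. β=7.8, B=111.9. -6/2·(1 − cos(π·0.0697)) = -0.0716 → s = 5.9284
θ=96.3°: R = R0 + s = 49 + 5.1192 = 54.1192
θ=198.3°: R = R0 + s = 49 + 16.5440 = 65.5440
θ=255.9°: R = R0 + s = 49 + 5.9284 = 54.9284

θ=96.3°: 54.1192
θ=198.3°: 65.5440
θ=255.9°: 54.9284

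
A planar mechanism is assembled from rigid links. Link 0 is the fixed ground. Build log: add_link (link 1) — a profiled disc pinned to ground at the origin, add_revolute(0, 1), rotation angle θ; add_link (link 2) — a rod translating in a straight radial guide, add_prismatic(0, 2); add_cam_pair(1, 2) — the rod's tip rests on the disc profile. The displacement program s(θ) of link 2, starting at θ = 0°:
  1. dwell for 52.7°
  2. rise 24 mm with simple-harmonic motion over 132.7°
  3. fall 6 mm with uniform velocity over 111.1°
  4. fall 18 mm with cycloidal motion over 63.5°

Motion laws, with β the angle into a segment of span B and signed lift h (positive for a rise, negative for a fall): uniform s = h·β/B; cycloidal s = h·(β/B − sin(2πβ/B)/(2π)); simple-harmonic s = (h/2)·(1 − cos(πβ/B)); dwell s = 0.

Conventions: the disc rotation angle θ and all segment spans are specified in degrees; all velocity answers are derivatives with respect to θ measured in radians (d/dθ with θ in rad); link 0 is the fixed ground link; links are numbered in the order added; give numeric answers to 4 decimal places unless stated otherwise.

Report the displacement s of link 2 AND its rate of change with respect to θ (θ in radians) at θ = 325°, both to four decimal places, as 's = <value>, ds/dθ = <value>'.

seg 1 [0°–52.7°] dwell: s stays 0.0000
seg 2 [52.7°–185.4°] simple-harmonic, h=24: full span → s += 24 → s = 24.0000
seg 3 [185.4°–296.5°] uniform, h=-6: full span → s += -6 → s = 18.0000
seg 4 [296.5°–360°] cycloidal, h=-18: θ=325° here. β=28.5, B=63.5. -18·(0.4488 − sin(2π·0.4488)/(2π)) = -7.1733 → s = 10.8267
velocity in seg [296.5°–360°] (cycloidal), θ in radians: β = 28.5° = 0.4974 rad, B = 63.5° = 1.1083 rad; ds/dθ = (h/B)(1 − cos(2πβ/B)) = ((-18)/1.1083)(1 − cos(2π·0.4488)) = -31.650069 mm/rad

s = 10.8267, ds/dθ = -31.6501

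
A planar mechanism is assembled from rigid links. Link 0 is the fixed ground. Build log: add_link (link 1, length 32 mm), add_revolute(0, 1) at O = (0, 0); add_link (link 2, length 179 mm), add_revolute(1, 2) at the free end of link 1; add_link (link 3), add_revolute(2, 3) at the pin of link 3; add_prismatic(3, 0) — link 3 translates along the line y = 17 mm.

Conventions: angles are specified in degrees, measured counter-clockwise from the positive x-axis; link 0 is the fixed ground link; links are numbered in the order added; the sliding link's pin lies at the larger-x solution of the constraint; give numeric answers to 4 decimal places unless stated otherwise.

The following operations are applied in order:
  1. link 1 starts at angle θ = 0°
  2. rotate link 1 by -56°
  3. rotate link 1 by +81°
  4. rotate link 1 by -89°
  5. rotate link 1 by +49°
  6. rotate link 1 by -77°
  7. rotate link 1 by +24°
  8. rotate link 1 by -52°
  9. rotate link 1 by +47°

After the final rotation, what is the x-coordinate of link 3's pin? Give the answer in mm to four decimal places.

geometry: r = 32 mm, L = 179 mm, e = 17 mm; θ starts at 0°
rotate link 1 by -56°: θ ← 0° -56° = -56°
rotate link 1 by +81°: θ ← -56° +81° = 25°
rotate link 1 by -89°: θ ← 25° -89° = -64°
rotate link 1 by +49°: θ ← -64° +49° = -15°
rotate link 1 by -77°: θ ← -15° -77° = -92°
rotate link 1 by +24°: θ ← -92° +24° = -68°
rotate link 1 by -52°: θ ← -68° -52° = -120°
rotate link 1 by +47°: θ ← -120° +47° = -73°
crank pin P = (r cos θ, r sin θ) = (9.355895, -30.601752)
h = r sin θ − e = -30.601752 − 17 = -47.601752
x = r cos θ + √(L² − h²) = 9.355895 + 172.554551 = 181.910446

181.9104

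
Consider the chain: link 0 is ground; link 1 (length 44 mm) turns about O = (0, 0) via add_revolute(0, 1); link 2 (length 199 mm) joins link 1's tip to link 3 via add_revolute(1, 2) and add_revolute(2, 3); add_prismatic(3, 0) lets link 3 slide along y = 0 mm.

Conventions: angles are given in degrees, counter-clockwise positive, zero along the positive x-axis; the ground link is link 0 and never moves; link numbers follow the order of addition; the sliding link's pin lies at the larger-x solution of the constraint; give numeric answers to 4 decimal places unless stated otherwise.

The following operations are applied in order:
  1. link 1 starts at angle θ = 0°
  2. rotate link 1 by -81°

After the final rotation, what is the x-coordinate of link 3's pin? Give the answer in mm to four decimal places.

geometry: r = 44 mm, L = 199 mm, e = 0 mm; θ starts at 0°
rotate link 1 by -81°: θ ← 0° -81° = -81°
crank pin P = (r cos θ, r sin θ) = (6.883116, -43.458287)
h = r sin θ − e = -43.458287 − 0 = -43.458287
x = r cos θ + √(L² − h²) = 6.883116 + 194.196749 = 201.079865

201.0799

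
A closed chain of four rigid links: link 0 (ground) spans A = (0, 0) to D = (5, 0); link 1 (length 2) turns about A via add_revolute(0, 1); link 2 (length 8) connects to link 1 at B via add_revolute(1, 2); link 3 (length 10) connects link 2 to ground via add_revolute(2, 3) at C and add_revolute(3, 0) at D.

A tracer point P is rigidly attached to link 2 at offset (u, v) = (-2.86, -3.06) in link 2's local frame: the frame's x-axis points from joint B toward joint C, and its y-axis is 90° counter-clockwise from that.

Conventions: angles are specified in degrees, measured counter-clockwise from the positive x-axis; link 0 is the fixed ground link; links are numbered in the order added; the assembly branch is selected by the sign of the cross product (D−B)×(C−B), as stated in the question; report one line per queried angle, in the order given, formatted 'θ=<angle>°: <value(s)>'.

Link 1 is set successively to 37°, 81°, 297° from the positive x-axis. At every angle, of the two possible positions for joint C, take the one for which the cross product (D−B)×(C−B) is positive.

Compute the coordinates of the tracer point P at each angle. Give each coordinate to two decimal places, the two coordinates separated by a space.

A=(0,0), D=(5.00,0)
θ=37°: B = A + 2.00·(cos37°, sin37°) = (1.5973, 1.2036)
θ=37°: |BD| = 3.6093
θ=37°: circle(B,8.00) ∩ circle(D,10.00): a=-3.1824, h=7.3398
θ=37°:   candidates: C₊=(1.0447,9.1845) cross=26.492; C₋=(-3.8506,-4.6547) cross=-26.492
θ=37°:   branch + wants cross > 0 → take C=(1.0447,9.1845) (cross=26.492)
θ=37°: ex = (C−B)/|BC| = (-0.0691,0.9976); ey = (-0.9976,-0.0691)
θ=37°: P = B + -2.86·ex + -3.06·ey = (4.8475,-1.4382)
θ=81°: B = A + 2.00·(cos81°, sin81°) = (0.3129, 1.9754)
θ=81°: |BD| = 5.0864
θ=81°: circle(B,8.00) ∩ circle(D,10.00): a=-0.9957, h=7.9378
θ=81°:   candidates: C₊=(2.4781,9.6768) cross=40.375; C₋=(-3.6874,-4.9527) cross=-40.375
θ=81°:   branch + wants cross > 0 → take C=(2.4781,9.6768) (cross=40.375)
θ=81°: ex = (C−B)/|BC| = (0.2707,0.9627); ey = (-0.9627,0.2707)
θ=81°: P = B + -2.86·ex + -3.06·ey = (2.4846,-1.6061)
θ=297°: B = A + 2.00·(cos297°, sin297°) = (0.9080, -1.7820)
θ=297°: |BD| = 4.4632
θ=297°: circle(B,8.00) ∩ circle(D,10.00): a=-1.8014, h=7.7946
θ=297°:   candidates: C₊=(-3.8557,4.6451) cross=34.789; C₋=(2.3685,-9.6476) cross=-34.789
θ=297°:   branch + wants cross > 0 → take C=(-3.8557,4.6451) (cross=34.789)
θ=297°: ex = (C−B)/|BC| = (-0.5955,0.8034); ey = (-0.8034,-0.5955)
θ=297°: P = B + -2.86·ex + -3.06·ey = (5.0694,-2.2576)

θ=37°: 4.85 -1.44
θ=81°: 2.48 -1.61
θ=297°: 5.07 -2.26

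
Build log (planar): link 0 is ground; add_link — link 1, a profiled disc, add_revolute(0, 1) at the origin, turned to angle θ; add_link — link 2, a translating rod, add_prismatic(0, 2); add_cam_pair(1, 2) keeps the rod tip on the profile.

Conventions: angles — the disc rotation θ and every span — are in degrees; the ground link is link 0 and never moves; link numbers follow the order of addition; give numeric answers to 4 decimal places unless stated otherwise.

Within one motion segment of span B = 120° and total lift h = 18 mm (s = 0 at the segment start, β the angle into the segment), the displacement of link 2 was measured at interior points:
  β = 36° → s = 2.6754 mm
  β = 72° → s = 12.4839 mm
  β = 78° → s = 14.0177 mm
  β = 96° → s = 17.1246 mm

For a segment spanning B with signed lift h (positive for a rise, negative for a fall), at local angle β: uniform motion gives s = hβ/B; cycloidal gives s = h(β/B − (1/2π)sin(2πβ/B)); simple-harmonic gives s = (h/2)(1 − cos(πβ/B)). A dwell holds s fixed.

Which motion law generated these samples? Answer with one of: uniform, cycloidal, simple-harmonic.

candidates at β/B = r: uniform s = h·r (linear in β); cycloidal s = h·(r − sin(2πr)/(2π)); simple-harmonic s = (h/2)(1 − cos(πr))
β=36°: printed 2.6754 | uniform 5.4000, cycloidal 2.6754, simple-harmonic 3.7099
β=72°: printed 12.4839 | uniform 10.8000, cycloidal 12.4839, simple-harmonic 11.7812
β=78°: printed 14.0177 | uniform 11.7000, cycloidal 14.0177, simple-harmonic 13.0859
β=96°: printed 17.1246 | uniform 14.4000, cycloidal 17.1246, simple-harmonic 16.2812
only one law matches every sample → cycloidal

cycloidal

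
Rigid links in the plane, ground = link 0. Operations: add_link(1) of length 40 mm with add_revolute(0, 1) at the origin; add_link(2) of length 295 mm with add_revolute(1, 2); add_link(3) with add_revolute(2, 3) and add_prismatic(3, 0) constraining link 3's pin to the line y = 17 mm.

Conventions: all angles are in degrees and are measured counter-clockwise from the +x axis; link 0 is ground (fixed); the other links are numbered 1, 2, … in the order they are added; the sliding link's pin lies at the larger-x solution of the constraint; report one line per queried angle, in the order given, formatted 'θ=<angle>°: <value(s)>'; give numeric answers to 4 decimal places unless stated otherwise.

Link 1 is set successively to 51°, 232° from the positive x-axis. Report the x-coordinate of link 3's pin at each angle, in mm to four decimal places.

geometry: r = 40 mm, L = 295 mm, e = 17 mm
θ=51°: crank pin P = (r cos θ, r sin θ) = (25.172816, 31.085838)
θ=51°: h = r sin θ − e = 31.085838 − 17 = 14.085838
θ=51°: x = r cos θ + √(L² − h²) = 25.172816 + 294.663519 = 319.836334
θ=232°: crank pin P = (r cos θ, r sin θ) = (-24.626459, -31.520430)
θ=232°: h = r sin θ − e = -31.520430 − 17 = -48.520430
θ=232°: x = r cos θ + √(L² − h²) = -24.626459 + 290.982418 = 266.355959

θ=51°: 319.8363
θ=232°: 266.3560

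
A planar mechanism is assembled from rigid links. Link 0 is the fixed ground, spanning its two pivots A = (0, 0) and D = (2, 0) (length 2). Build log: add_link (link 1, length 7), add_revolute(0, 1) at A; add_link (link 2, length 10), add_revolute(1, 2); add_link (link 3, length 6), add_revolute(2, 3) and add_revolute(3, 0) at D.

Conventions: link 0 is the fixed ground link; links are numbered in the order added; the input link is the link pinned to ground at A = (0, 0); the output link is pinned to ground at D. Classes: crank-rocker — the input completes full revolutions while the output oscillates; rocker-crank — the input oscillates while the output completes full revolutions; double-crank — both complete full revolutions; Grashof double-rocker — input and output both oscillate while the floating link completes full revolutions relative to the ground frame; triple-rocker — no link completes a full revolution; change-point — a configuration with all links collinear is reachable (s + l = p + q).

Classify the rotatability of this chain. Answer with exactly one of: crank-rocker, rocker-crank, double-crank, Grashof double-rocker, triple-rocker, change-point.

lengths: ground=2, input=7, coupler=10, output=6
sorted: s=2 (shortest), l=10 (longest), p+q=13
s + l = 12 vs p + q = 13
s + l < p + q (Grashof) with shortest = ground link → double-crank

double-crank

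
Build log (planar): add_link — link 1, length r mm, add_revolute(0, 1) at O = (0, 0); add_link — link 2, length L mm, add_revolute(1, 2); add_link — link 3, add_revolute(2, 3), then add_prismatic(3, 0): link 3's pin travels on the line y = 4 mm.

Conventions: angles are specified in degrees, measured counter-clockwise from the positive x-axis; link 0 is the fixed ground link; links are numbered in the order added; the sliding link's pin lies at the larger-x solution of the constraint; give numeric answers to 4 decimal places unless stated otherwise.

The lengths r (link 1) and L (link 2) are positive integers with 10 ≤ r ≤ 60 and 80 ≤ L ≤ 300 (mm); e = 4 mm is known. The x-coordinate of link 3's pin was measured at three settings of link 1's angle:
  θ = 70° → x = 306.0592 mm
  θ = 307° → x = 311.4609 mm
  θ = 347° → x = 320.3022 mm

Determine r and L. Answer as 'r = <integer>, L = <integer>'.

constraint per measurement: (x − r cos θ)² + (r sin θ − e)² = L²
subtracting the θ₁ and θ₂ equations cancels the r² and L² terms:
r = (x₁² − x₂²) / (2[(x₁cos θ₁ + e sin θ₁) − (x₂cos θ₂ + e sin θ₂)]) = 22.0001 → r = 22
L² = (x₁ − r cos θ₁)² + (r sin θ₁ − e)² = 89400.9979 → L = 299.0000 → L = 299
check at θ₃=347°: x = 320.3022 (printed 320.3022) ✓

r = 22, L = 299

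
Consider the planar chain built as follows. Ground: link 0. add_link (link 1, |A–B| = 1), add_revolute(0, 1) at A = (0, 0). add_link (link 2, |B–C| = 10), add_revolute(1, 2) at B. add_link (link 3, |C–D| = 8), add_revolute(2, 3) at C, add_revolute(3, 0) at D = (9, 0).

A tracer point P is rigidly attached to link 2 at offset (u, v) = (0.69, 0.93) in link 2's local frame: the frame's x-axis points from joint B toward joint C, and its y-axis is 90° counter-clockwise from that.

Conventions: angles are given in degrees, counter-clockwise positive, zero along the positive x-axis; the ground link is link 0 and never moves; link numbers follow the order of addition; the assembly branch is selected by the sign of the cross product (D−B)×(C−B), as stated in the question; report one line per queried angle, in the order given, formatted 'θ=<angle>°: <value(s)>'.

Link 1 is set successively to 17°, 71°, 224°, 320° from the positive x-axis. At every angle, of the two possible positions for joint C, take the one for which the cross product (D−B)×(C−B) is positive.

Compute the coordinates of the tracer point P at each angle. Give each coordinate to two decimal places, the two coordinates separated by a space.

A=(0,0), D=(9.00,0)
θ=17°: B = A + 1.00·(cos17°, sin17°) = (0.9563, 0.2924)
θ=17°: |BD| = 8.0490
θ=17°: circle(B,10.00) ∩ circle(D,8.00): a=6.2608, h=7.7976
θ=17°:   candidates: C₊=(7.4962,7.8574) cross=62.763; C₋=(6.9297,-7.7275) cross=-62.763
θ=17°:   branch + wants cross > 0 → take C=(7.4962,7.8574) (cross=62.763)
θ=17°: ex = (C−B)/|BC| = (0.6540,0.7565); ey = (-0.7565,0.6540)
θ=17°: P = B + 0.69·ex + 0.93·ey = (0.7040,1.4226)
θ=71°: B = A + 1.00·(cos71°, sin71°) = (0.3256, 0.9455)
θ=71°: |BD| = 8.7258
θ=71°: circle(B,10.00) ∩ circle(D,8.00): a=6.4258, h=7.6622
θ=71°:   candidates: C₊=(7.5438,7.8663) cross=66.859; C₋=(5.8832,-7.3679) cross=-66.859
θ=71°:   branch + wants cross > 0 → take C=(7.5438,7.8663) (cross=66.859)
θ=71°: ex = (C−B)/|BC| = (0.7218,0.6921); ey = (-0.6921,0.7218)
θ=71°: P = B + 0.69·ex + 0.93·ey = (0.1800,2.0943)
θ=224°: B = A + 1.00·(cos224°, sin224°) = (-0.7193, -0.6947)
θ=224°: |BD| = 9.7441
θ=224°: circle(B,10.00) ∩ circle(D,8.00): a=6.7193, h=7.4061
θ=224°:   candidates: C₊=(5.4549,7.1716) cross=72.166; C₋=(6.5109,-7.6029) cross=-72.166
θ=224°:   branch + wants cross > 0 → take C=(5.4549,7.1716) (cross=72.166)
θ=224°: ex = (C−B)/|BC| = (0.6174,0.7866); ey = (-0.7866,0.6174)
θ=224°: P = B + 0.69·ex + 0.93·ey = (-1.0249,0.4223)
θ=320°: B = A + 1.00·(cos320°, sin320°) = (0.7660, -0.6428)
θ=320°: |BD| = 8.2590
θ=320°: circle(B,10.00) ∩ circle(D,8.00): a=6.3089, h=7.7587
θ=320°:   candidates: C₊=(6.4520,7.5834) cross=64.079; C₋=(7.6597,-7.8869) cross=-64.079
θ=320°:   branch + wants cross > 0 → take C=(6.4520,7.5834) (cross=64.079)
θ=320°: ex = (C−B)/|BC| = (0.5686,0.8226); ey = (-0.8226,0.5686)
θ=320°: P = B + 0.69·ex + 0.93·ey = (0.3933,0.4536)

θ=17°: 0.70 1.42
θ=71°: 0.18 2.09
θ=224°: -1.02 0.42
θ=320°: 0.39 0.45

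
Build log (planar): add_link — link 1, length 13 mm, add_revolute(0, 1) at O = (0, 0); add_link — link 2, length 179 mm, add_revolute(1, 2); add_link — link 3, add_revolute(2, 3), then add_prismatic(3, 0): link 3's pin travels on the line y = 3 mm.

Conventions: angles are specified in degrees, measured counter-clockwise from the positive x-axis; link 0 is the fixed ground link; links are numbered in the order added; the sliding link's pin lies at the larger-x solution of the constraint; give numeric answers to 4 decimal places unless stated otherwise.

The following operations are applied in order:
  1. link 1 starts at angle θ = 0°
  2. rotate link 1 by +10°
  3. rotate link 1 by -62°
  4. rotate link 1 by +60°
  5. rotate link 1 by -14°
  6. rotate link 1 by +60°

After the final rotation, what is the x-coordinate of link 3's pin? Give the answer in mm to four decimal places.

geometry: r = 13 mm, L = 179 mm, e = 3 mm; θ starts at 0°
rotate link 1 by +10°: θ ← 0° +10° = 10°
rotate link 1 by -62°: θ ← 10° -62° = -52°
rotate link 1 by +60°: θ ← -52° +60° = 8°
rotate link 1 by -14°: θ ← 8° -14° = -6°
rotate link 1 by +60°: θ ← -6° +60° = 54°
crank pin P = (r cos θ, r sin θ) = (7.641208, 10.517221)
h = r sin θ − e = 10.517221 − 3 = 7.517221
x = r cos θ + √(L² − h²) = 7.641208 + 178.842085 = 186.483293

186.4833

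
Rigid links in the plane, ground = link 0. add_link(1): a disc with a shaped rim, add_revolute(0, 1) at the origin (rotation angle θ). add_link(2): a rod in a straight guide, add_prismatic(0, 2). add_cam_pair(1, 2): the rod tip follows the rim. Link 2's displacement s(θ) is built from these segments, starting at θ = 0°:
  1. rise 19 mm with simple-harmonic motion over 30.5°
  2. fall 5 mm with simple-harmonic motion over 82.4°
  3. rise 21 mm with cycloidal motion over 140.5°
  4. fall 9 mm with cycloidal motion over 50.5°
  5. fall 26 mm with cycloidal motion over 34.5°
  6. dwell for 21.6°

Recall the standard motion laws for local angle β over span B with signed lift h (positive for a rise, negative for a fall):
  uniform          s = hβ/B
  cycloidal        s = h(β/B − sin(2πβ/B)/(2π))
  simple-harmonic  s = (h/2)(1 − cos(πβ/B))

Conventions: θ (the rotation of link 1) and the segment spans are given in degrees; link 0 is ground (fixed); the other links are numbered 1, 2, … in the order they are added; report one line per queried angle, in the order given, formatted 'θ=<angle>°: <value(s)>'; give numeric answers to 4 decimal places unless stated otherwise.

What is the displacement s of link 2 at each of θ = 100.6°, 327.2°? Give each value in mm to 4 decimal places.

segment 1 (0° to 30.5°, simple-harmonic, h = 19) is passed completely: s = 0.0000 + (19) = 19.0000
θ = 100.6° falls in segment 2 (30.5° to 112.9°, simple-harmonic, h = -5): β = 100.6 − 30.5 = 70.1°, B = 82.4°; Δs = -5/2·(1 − cos(π·0.8507)) = -4.7301; s = 19.0000 − 4.7301 = 14.2699
segment 2 (30.5° to 112.9°, simple-harmonic, h = -5) is passed completely: s = 19.0000 + (-5) = 14.0000
segment 3 (112.9° to 253.4°, cycloidal, h = 21) is passed completely: s = 14.0000 + (21) = 35.0000
segment 4 (253.4° to 303.9°, cycloidal, h = -9) is passed completely: s = 35.0000 + (-9) = 26.0000
θ = 327.2° falls in segment 5 (303.9° to 338.4°, cycloidal, h = -26): β = 327.2 − 303.9 = 23.3°, B = 34.5°; Δs = -26·(0.6754 − sin(2π·0.6754)/(2π)) = -21.2507; s = 26.0000 − 21.2507 = 4.7493

θ=100.6°: 14.2699
θ=327.2°: 4.7493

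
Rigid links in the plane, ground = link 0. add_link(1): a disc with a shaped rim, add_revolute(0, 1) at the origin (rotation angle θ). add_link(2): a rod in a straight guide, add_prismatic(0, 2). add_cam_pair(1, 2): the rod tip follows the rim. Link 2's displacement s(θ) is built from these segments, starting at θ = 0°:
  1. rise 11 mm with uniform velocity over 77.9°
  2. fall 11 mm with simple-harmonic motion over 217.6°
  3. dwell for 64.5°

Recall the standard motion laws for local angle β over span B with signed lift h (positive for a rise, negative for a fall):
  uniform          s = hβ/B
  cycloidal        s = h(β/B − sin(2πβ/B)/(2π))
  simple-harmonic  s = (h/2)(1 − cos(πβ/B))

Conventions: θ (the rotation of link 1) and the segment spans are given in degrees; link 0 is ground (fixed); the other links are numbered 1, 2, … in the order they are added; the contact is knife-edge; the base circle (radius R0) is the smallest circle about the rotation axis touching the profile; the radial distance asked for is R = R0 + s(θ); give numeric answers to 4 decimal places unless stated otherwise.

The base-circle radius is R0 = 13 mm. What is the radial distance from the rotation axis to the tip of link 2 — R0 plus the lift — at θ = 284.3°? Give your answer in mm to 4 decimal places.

segment 1 (0° to 77.9°, uniform, h = 11) is passed completely: s = 0.0000 + (11) = 11.0000
θ = 284.3° falls in segment 2 (77.9° to 295.5°, simple-harmonic, h = -11): β = 284.3 − 77.9 = 206.4°, B = 217.6°; Δs = -11/2·(1 − cos(π·0.9485)) = -10.9283; s = 11.0000 − 10.9283 = 0.0717
R = R0 + s = 13 + 0.0717 = 13.0717

13.0717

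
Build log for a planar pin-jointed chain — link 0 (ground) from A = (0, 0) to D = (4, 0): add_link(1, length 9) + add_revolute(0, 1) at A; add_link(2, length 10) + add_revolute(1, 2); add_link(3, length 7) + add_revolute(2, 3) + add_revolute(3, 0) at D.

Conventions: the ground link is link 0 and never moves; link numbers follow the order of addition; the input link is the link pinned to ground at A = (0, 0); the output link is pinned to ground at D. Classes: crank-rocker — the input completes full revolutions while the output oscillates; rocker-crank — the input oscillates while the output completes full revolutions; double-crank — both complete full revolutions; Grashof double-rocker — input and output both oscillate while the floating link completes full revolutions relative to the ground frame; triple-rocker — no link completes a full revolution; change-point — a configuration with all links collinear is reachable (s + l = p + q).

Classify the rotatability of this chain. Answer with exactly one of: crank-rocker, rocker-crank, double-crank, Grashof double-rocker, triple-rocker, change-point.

lengths: ground=4, input=9, coupler=10, output=7
sorted: s=4 (shortest), l=10 (longest), p+q=16
s + l = 14 vs p + q = 16
s + l < p + q (Grashof) with shortest = ground link → double-crank

double-crank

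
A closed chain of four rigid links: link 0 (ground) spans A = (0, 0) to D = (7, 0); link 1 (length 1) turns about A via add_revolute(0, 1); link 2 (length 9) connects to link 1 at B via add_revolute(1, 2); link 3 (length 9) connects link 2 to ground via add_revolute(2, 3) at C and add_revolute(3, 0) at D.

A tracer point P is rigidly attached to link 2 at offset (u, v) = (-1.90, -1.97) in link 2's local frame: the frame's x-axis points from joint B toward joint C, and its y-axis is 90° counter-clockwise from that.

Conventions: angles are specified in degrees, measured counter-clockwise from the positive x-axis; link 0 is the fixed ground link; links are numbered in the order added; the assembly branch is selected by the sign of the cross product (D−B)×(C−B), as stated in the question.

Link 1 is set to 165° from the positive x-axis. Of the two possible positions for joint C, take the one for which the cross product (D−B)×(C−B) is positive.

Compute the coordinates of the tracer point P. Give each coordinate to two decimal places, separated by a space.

A=(0,0), D=(7.00,0)
B = A + 1.00·(cos165°, sin165°) = (-0.9659, 0.2588)
|BD| = 7.9701
circle(B,9.00) ∩ circle(D,9.00): a=3.9851, h=8.0697
  candidates: C₊=(3.2791,8.1948) cross=64.316; C₋=(2.7550,-7.9360) cross=-64.316
  branch + wants cross > 0 → take C=(3.2791,8.1948) (cross=64.316)
ex = (C−B)/|BC| = (0.4717,0.8818); ey = (-0.8818,0.4717)
P = B + -1.90·ex + -1.97·ey = (-0.1250,-2.3457)

-0.12 -2.35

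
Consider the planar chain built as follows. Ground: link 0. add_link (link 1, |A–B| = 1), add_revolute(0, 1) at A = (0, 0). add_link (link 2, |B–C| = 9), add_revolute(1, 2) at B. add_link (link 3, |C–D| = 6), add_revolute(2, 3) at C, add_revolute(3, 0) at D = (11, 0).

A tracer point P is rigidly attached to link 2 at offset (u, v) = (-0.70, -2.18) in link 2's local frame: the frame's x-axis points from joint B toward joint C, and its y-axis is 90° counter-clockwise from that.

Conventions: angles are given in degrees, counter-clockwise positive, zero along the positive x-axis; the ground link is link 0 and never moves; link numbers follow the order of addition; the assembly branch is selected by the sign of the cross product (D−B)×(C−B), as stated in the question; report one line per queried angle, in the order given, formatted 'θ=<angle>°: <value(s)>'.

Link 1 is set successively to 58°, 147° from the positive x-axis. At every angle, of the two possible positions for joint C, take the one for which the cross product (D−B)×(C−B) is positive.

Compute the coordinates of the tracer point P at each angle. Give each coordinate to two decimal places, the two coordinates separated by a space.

A=(0,0), D=(11.00,0)
θ=58°: B = A + 1.00·(cos58°, sin58°) = (0.5299, 0.8480)
θ=58°: |BD| = 10.5044
θ=58°: circle(B,9.00) ∩ circle(D,6.00): a=7.3942, h=5.1309
θ=58°:   candidates: C₊=(8.3142,5.3653) cross=53.897; C₋=(7.4857,-4.8631) cross=-53.897
θ=58°:   branch + wants cross > 0 → take C=(8.3142,5.3653) (cross=53.897)
θ=58°: ex = (C−B)/|BC| = (0.8649,0.5019); ey = (-0.5019,0.8649)
θ=58°: P = B + -0.70·ex + -2.18·ey = (1.0187,-1.3888)
θ=147°: B = A + 1.00·(cos147°, sin147°) = (-0.8387, 0.5446)
θ=147°: |BD| = 11.8512
θ=147°: circle(B,9.00) ∩ circle(D,6.00): a=7.8241, h=4.4478
θ=147°:   candidates: C₊=(7.1816,4.6282) cross=52.712; C₋=(6.7728,-4.2580) cross=-52.712
θ=147°:   branch + wants cross > 0 → take C=(7.1816,4.6282) (cross=52.712)
θ=147°: ex = (C−B)/|BC| = (0.8911,0.4537); ey = (-0.4537,0.8911)
θ=147°: P = B + -0.70·ex + -2.18·ey = (-0.4734,-1.7157)

θ=58°: 1.02 -1.39
θ=147°: -0.47 -1.72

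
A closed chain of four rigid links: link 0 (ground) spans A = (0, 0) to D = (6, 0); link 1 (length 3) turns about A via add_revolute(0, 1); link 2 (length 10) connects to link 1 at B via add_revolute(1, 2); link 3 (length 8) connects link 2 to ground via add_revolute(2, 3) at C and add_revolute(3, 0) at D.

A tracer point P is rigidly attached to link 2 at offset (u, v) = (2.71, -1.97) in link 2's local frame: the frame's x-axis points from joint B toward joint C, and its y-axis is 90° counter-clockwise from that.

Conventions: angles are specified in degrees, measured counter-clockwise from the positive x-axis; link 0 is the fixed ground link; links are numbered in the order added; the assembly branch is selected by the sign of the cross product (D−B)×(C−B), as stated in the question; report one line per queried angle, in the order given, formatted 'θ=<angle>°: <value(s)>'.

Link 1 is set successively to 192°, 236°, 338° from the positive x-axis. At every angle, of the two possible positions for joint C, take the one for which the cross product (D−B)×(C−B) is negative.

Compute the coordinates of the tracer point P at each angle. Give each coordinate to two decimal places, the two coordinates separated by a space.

A=(0,0), D=(6.00,0)
θ=192°: B = A + 3.00·(cos192°, sin192°) = (-2.9344, -0.6237)
θ=192°: |BD| = 8.9562
θ=192°: circle(B,10.00) ∩ circle(D,8.00): a=6.4879, h=7.6097
θ=192°:   candidates: C₊=(3.0077,7.4193) cross=68.154; C₋=(4.0676,-7.7631) cross=-68.154
θ=192°:   branch - wants cross < 0 → take C=(4.0676,-7.7631) (cross=-68.154)
θ=192°: ex = (C−B)/|BC| = (0.7002,-0.7139); ey = (0.7139,0.7002)
θ=192°: P = B + 2.71·ex + -1.97·ey = (-2.4433,-3.9379)
θ=236°: B = A + 3.00·(cos236°, sin236°) = (-1.6776, -2.4871)
θ=236°: |BD| = 8.0704
θ=236°: circle(B,10.00) ∩ circle(D,8.00): a=6.2656, h=7.7938
θ=236°:   candidates: C₊=(1.8812,6.8582) cross=62.899; C₋=(6.6849,-7.9706) cross=-62.899
θ=236°:   branch - wants cross < 0 → take C=(6.6849,-7.9706) (cross=-62.899)
θ=236°: ex = (C−B)/|BC| = (0.8362,-0.5484); ey = (0.5484,0.8362)
θ=236°: P = B + 2.71·ex + -1.97·ey = (-0.4916,-5.6206)
θ=338°: B = A + 3.00·(cos338°, sin338°) = (2.7816, -1.1238)
θ=338°: |BD| = 3.4090
θ=338°: circle(B,10.00) ∩ circle(D,8.00): a=6.9846, h=7.1565
θ=338°:   candidates: C₊=(7.0165,7.9352) cross=24.396; C₋=(11.7349,-5.5777) cross=-24.396
θ=338°:   branch - wants cross < 0 → take C=(11.7349,-5.5777) (cross=-24.396)
θ=338°: ex = (C−B)/|BC| = (0.8953,-0.4454); ey = (0.4454,0.8953)
θ=338°: P = B + 2.71·ex + -1.97·ey = (4.3305,-4.0946)

θ=192°: -2.44 -3.94
θ=236°: -0.49 -5.62
θ=338°: 4.33 -4.09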